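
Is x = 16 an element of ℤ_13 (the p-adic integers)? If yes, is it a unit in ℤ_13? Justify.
x ∈ ℤ_13^× (unit); v_13(x) = 0

ℤ_13 = {x ∈ ℚ_13 : v_13(x) ≥ 0} and ℤ_13^× = {x ∈ ℤ_13 : v_13(x) = 0}. Here v_13(16) = v_13(num) − v_13(den) = 0; compare against these criteria.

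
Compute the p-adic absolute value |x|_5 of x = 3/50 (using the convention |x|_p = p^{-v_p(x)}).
|3/50|_5 = 25

Step 1 — compute v_5(x) by factoring powers of 5 out of the numerator and denominator: v_5(3/50) = -2. Step 2 — apply |x|_p = p^{-v_p(x)} = 5^{2} = 25.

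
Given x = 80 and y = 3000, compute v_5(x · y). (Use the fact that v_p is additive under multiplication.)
v_5(240000) = 4

v_p(x) = 1 (factor: 80 = 5^1 · 16); v_p(y) = 3 (factor: 3000 = 5^3 · 24). Additivity: v_p(xy) = v_p(x) + v_p(y) = 1 + 3 = 4. (Direct check: xy = 240000 = 5^4 · (384).)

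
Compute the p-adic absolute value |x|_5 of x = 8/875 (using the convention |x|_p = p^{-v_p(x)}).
|8/875|_5 = 125

Step 1 — compute v_5(x) by factoring powers of 5 out of the numerator and denominator: v_5(8/875) = -3. Step 2 — apply |x|_p = p^{-v_p(x)} = 5^{3} = 125.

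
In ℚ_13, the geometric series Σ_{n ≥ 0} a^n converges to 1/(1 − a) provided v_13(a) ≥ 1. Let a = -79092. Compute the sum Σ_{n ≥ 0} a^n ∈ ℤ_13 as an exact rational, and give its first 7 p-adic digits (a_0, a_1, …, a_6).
Σ a^n = 1/(1 − a) = 1/79093;  first 7 digits = (1, 0, 0, 3, 10, 12, 8)

v_13(a) = 3 ≥ 1, so the series converges in ℤ_13 to 1/(1 − a) = 1/(1 − (-79092)) = 1/79093. Expand this rational in ℤ_13: compute digits iteratively via d_i = x_i mod 13, x_{i+1} = (x_i − d_i)/13. The first 7 digits are (1, 0, 0, 3, 10, 12, 8).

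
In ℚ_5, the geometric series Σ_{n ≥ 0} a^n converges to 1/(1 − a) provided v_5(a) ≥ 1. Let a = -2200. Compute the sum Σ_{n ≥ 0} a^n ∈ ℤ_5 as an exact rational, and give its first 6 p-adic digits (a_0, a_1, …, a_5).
Σ a^n = 1/(1 − a) = 1/2201;  first 6 digits = (1, 0, 2, 2, 0, 3)

v_5(a) = 2 ≥ 1, so the series converges in ℤ_5 to 1/(1 − a) = 1/(1 − (-2200)) = 1/2201. Expand this rational in ℤ_5: compute digits iteratively via d_i = x_i mod 5, x_{i+1} = (x_i − d_i)/5. The first 6 digits are (1, 0, 2, 2, 0, 3).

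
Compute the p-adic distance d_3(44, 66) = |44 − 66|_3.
d_3(44, 66) = 1

Step 1 — x − y = 44 − 66 = -22. Step 2 — v_3(-22) = 0 (factor: -22 = −(3^0 · 22); the sign does not affect v_p). Step 3 — |x − y|_3 = 3^{0} = 1.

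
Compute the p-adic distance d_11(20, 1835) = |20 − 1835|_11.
d_11(20, 1835) = 1/121

Step 1 — x − y = 20 − 1835 = -1815. Step 2 — v_11(-1815) = 2 (factor: -1815 = −(11^2 · 15); the sign does not affect v_p). Step 3 — |x − y|_11 = 11^{-2} = 1/121.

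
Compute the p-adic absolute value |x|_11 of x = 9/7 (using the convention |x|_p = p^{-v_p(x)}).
|9/7|_11 = 1

Step 1 — compute v_11(x) by factoring powers of 11 out of the numerator and denominator: v_11(9/7) = 0. Step 2 — apply |x|_p = p^{-v_p(x)} = 11^{0} = 1.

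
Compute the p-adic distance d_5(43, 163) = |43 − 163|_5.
d_5(43, 163) = 1/5

Step 1 — x − y = 43 − 163 = -120. Step 2 — v_5(-120) = 1 (factor: -120 = −(5^1 · 24); the sign does not affect v_p). Step 3 — |x − y|_5 = 5^{-1} = 1/5.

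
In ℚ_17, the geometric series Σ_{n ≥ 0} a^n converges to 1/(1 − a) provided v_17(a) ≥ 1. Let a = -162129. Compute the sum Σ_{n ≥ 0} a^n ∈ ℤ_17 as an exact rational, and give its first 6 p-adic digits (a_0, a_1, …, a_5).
Σ a^n = 1/(1 − a) = 1/162130;  first 6 digits = (1, 0, 0, 1, 15, 16)

v_17(a) = 3 ≥ 1, so the series converges in ℤ_17 to 1/(1 − a) = 1/(1 − (-162129)) = 1/162130. Expand this rational in ℤ_17: compute digits iteratively via d_i = x_i mod 17, x_{i+1} = (x_i − d_i)/17. The first 6 digits are (1, 0, 0, 1, 15, 16).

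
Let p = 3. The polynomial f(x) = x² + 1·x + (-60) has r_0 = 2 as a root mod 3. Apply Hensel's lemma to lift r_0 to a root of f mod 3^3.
r_2 = 2 (mod 27)

Hensel: r_{i+1} = r_i − f(r_i)·(f′(r_i))^{-1} mod 3^{i+2}, f′(x) = 2x + 1. Iterate:
  r_0 = 2 (mod 3)
  r_1 = 2 (mod 9)
  r_2 = 2 (mod 27)
Final: r = 2 satisfies f(r) ≡ 0 mod 3^3.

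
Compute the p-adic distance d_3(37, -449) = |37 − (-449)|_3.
d_3(37, -449) = 1/243

Step 1 — x − y = 37 − (-449) = 486. Step 2 — v_3(486) = 5 (factor: 486 = (3^5 · 2); the sign does not affect v_p). Step 3 — |x − y|_3 = 3^{-5} = 1/243.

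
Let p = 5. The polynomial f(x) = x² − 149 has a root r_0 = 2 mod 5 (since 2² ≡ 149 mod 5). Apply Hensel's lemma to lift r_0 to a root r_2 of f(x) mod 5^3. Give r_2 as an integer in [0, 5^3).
r_2 = 32 (mod 125)

Hensel's recurrence: r_{i+1} = r_i − f(r_i)·(f′(r_i))^{-1} mod 5^{i+2}, with f′(x) = 2x. Iterate:
  r_0 = 2 (mod 5)
  r_1 = 7 (mod 25)
  r_2 = 32 (mod 125)
Final: r_2 = 32, and one checks f(r_2) ≡ 0 mod 5^3.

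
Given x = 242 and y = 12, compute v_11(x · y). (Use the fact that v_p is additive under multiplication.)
v_11(2904) = 2

v_p(x) = 2 (factor: 242 = 11^2 · 2); v_p(y) = 0 (factor: 12 = 11^0 · 12). Additivity: v_p(xy) = v_p(x) + v_p(y) = 2 + 0 = 2. (Direct check: xy = 2904 = 11^2 · (24).)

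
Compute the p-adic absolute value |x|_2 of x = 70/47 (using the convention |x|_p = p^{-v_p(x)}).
|70/47|_2 = 1/2

Step 1 — compute v_2(x) by factoring powers of 2 out of the numerator and denominator: v_2(70/47) = 1. Step 2 — apply |x|_p = p^{-v_p(x)} = 2^{-1} = 1/2.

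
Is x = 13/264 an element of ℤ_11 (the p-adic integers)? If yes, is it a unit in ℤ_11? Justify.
x ∉ ℤ_11 (v_11(x) = -1 < 0)

ℤ_11 = {x ∈ ℚ_11 : v_11(x) ≥ 0} and ℤ_11^× = {x ∈ ℤ_11 : v_11(x) = 0}. Here v_11(13/264) = v_11(num) − v_11(den) = -1; compare against these criteria.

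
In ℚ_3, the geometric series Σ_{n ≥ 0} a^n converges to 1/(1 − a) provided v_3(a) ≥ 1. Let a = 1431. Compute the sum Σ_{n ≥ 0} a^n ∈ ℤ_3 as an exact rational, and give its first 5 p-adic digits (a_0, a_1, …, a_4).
Σ a^n = 1/(1 − a) = -1/1430;  first 5 digits = (1, 0, 0, 2, 2)

v_3(a) = 3 ≥ 1, so the series converges in ℤ_3 to 1/(1 − a) = 1/(1 − 1431) = -1/1430. Expand this rational in ℤ_3: compute digits iteratively via d_i = x_i mod 3, x_{i+1} = (x_i − d_i)/3. The first 5 digits are (1, 0, 0, 2, 2).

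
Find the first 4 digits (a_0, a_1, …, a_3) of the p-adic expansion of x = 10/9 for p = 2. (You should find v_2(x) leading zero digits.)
(a_0, …, a_3) = (0, 1, 0, 1)

v_2(10/9) = 1, so a_0 = ... = a_0 = 0. Factor out: x = 2^1 · u with u = 5/9 a unit in ℤ_2. Expand u iteratively via a_{v+i} = u_i mod 2, u_{i+1} = (u_i − a_{v+i})/2:
  u_0 = 5/9;  a_1 = 1;  u_1 = (u_0 − 1)/2 = -2/9
  u_1 = -2/9;  a_2 = 0;  u_2 = (u_1 − 0)/2 = -1/9
  u_2 = -1/9;  a_3 = 1;  u_3 = (u_2 − 1)/2 = -5/9
Digits: (0, 1, 0, 1).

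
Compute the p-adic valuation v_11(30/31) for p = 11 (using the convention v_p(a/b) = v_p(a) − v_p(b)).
v_11(30/31) = 0

Factor powers of 11 from the numerator and denominator of the reduced fraction: 30 = 11^0 · 30 and 31 = 11^0 · 31. Apply v_p(a/b) = v_p(a) − v_p(b): v_11(30/31) = 0 − 0 = 0.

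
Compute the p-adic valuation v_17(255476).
v_17(255476) = 3

v_17(n) is the largest exponent k such that 17^k divides n. Factor out: 255476 = 17^3 · 52. (Sign doesn't affect v_p.) So v_17(255476) = 3.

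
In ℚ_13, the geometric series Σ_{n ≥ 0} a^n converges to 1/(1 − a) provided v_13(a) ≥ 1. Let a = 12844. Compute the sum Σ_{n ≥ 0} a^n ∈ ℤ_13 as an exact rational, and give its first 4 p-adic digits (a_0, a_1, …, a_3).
Σ a^n = 1/(1 − a) = -1/12843;  first 4 digits = (1, 0, 11, 5)

v_13(a) = 2 ≥ 1, so the series converges in ℤ_13 to 1/(1 − a) = 1/(1 − 12844) = -1/12843. Expand this rational in ℤ_13: compute digits iteratively via d_i = x_i mod 13, x_{i+1} = (x_i − d_i)/13. The first 4 digits are (1, 0, 11, 5).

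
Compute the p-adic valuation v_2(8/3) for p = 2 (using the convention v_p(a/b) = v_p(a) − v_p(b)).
v_2(8/3) = 3

Factor powers of 2 from the numerator and denominator of the reduced fraction: 8 = 2^3 · 1 and 3 = 2^0 · 3. Apply v_p(a/b) = v_p(a) − v_p(b): v_2(8/3) = 3 − 0 = 3.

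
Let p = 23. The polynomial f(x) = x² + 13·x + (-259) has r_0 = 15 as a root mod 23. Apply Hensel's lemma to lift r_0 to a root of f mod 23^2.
r_1 = 245 (mod 529)

Hensel: r_{i+1} = r_i − f(r_i)·(f′(r_i))^{-1} mod 23^{i+2}, f′(x) = 2x + 13. Iterate:
  r_0 = 15 (mod 23)
  r_1 = 245 (mod 529)
Final: r = 245 satisfies f(r) ≡ 0 mod 23^2.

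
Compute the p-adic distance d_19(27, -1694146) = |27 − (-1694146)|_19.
d_19(27, -1694146) = 1/130321

Step 1 — x − y = 27 − (-1694146) = 1694173. Step 2 — v_19(1694173) = 4 (factor: 1694173 = (19^4 · 13); the sign does not affect v_p). Step 3 — |x − y|_19 = 19^{-4} = 1/130321.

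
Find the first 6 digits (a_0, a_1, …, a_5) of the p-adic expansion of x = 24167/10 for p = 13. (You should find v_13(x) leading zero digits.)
(a_0, …, a_5) = (0, 0, 0, 5, 1, 9)

v_13(24167/10) = 3, so a_0 = ... = a_2 = 0. Factor out: x = 13^3 · u with u = 11/10 a unit in ℤ_13. Expand u iteratively via a_{v+i} = u_i mod 13, u_{i+1} = (u_i − a_{v+i})/13:
  u_0 = 11/10;  a_3 = 5;  u_1 = (u_0 − 5)/13 = -3/10
  u_1 = -3/10;  a_4 = 1;  u_2 = (u_1 − 1)/13 = -1/10
  u_2 = -1/10;  a_5 = 9;  u_3 = (u_2 − 9)/13 = -7/10
Digits: (0, 0, 0, 5, 1, 9).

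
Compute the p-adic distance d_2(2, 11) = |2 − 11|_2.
d_2(2, 11) = 1

Step 1 — x − y = 2 − 11 = -9. Step 2 — v_2(-9) = 0 (factor: -9 = −(2^0 · 9); the sign does not affect v_p). Step 3 — |x − y|_2 = 2^{0} = 1.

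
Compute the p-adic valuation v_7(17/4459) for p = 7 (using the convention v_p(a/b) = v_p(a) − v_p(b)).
v_7(17/4459) = -3

Factor powers of 7 from the numerator and denominator of the reduced fraction: 17 = 7^0 · 17 and 4459 = 7^3 · 13. Apply v_p(a/b) = v_p(a) − v_p(b): v_7(17/4459) = 0 − 3 = -3.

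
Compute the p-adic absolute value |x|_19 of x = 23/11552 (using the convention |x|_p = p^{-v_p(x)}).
|23/11552|_19 = 361

Step 1 — compute v_19(x) by factoring powers of 19 out of the numerator and denominator: v_19(23/11552) = -2. Step 2 — apply |x|_p = p^{-v_p(x)} = 19^{2} = 361.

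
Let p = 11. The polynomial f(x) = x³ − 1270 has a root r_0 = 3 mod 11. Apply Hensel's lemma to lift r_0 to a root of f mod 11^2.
r_1 = 58 (mod 121)

Hensel: r_{i+1} = r_i − f(r_i)/f′(r_i) mod 11^{i+2}, where f′(x) = 3x². Iterate:
  r_0 = 3 (mod 11)
  r_1 = 58 (mod 121)
Final: r = 58 with f(r) ≡ 0 mod 11^2.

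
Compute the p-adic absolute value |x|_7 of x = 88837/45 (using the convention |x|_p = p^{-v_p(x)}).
|88837/45|_7 = 1/2401

Step 1 — compute v_7(x) by factoring powers of 7 out of the numerator and denominator: v_7(88837/45) = 4. Step 2 — apply |x|_p = p^{-v_p(x)} = 7^{-4} = 1/2401.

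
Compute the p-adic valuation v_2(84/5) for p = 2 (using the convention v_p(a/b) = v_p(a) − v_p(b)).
v_2(84/5) = 2

Factor powers of 2 from the numerator and denominator of the reduced fraction: 84 = 2^2 · 21 and 5 = 2^0 · 5. Apply v_p(a/b) = v_p(a) − v_p(b): v_2(84/5) = 2 − 0 = 2.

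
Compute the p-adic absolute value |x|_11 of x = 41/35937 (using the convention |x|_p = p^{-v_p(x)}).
|41/35937|_11 = 1331

Step 1 — compute v_11(x) by factoring powers of 11 out of the numerator and denominator: v_11(41/35937) = -3. Step 2 — apply |x|_p = p^{-v_p(x)} = 11^{3} = 1331.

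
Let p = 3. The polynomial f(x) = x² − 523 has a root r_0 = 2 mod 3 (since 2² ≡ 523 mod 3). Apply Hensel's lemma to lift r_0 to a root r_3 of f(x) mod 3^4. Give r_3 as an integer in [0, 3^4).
r_3 = 62 (mod 81)

Hensel's recurrence: r_{i+1} = r_i − f(r_i)·(f′(r_i))^{-1} mod 3^{i+2}, with f′(x) = 2x. Iterate:
  r_0 = 2 (mod 3)
  r_1 = 8 (mod 9)
  r_2 = 8 (mod 27)
  r_3 = 62 (mod 81)
Final: r_3 = 62, and one checks f(r_3) ≡ 0 mod 3^4.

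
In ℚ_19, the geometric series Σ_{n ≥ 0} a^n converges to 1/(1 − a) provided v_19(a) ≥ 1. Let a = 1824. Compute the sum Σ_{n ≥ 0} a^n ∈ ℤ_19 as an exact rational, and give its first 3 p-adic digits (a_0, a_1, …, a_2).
Σ a^n = 1/(1 − a) = -1/1823;  first 3 digits = (1, 1, 6)

v_19(a) = 1 ≥ 1, so the series converges in ℤ_19 to 1/(1 − a) = 1/(1 − 1824) = -1/1823. Expand this rational in ℤ_19: compute digits iteratively via d_i = x_i mod 19, x_{i+1} = (x_i − d_i)/19. The first 3 digits are (1, 1, 6).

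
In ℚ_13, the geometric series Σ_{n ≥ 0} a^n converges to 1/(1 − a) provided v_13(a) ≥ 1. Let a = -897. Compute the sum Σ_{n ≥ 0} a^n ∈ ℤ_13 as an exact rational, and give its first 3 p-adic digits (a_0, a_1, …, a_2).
Σ a^n = 1/(1 − a) = 1/898;  first 3 digits = (1, 9, 10)

v_13(a) = 1 ≥ 1, so the series converges in ℤ_13 to 1/(1 − a) = 1/(1 − (-897)) = 1/898. Expand this rational in ℤ_13: compute digits iteratively via d_i = x_i mod 13, x_{i+1} = (x_i − d_i)/13. The first 3 digits are (1, 9, 10).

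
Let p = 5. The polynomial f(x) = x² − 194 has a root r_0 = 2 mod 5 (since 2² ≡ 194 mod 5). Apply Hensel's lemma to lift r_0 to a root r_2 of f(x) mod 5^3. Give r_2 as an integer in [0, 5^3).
r_2 = 87 (mod 125)

Hensel's recurrence: r_{i+1} = r_i − f(r_i)·(f′(r_i))^{-1} mod 5^{i+2}, with f′(x) = 2x. Iterate:
  r_0 = 2 (mod 5)
  r_1 = 12 (mod 25)
  r_2 = 87 (mod 125)
Final: r_2 = 87, and one checks f(r_2) ≡ 0 mod 5^3.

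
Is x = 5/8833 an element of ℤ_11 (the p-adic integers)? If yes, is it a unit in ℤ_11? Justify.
x ∉ ℤ_11 (v_11(x) = -2 < 0)

ℤ_11 = {x ∈ ℚ_11 : v_11(x) ≥ 0} and ℤ_11^× = {x ∈ ℤ_11 : v_11(x) = 0}. Here v_11(5/8833) = v_11(num) − v_11(den) = -2; compare against these criteria.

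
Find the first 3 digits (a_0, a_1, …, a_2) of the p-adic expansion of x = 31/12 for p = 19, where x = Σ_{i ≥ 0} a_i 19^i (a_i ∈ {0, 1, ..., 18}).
(a_0, …, a_2) = (1, 8, 17)

v_19(31/12) = 0 (numerator and denominator both coprime to 19), so x ∈ ℤ_19^×. Compute digits iteratively via a_i = x_i mod 19, x_{i+1} = (x_i − a_i)/19, with x_0 = x:
  x_0 = 31/12;  a_0 = 1;  x_1 = (x_0 − 1)/19 = 1/12
  x_1 = 1/12;  a_1 = 8;  x_2 = (x_1 − 8)/19 = -5/12
  x_2 = -5/12;  a_2 = 17;  x_3 = (x_2 − 17)/19 = -11/12
Digits: (1, 8, 17).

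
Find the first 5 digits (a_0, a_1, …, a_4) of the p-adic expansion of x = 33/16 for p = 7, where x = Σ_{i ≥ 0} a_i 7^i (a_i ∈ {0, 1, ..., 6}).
(a_0, …, a_4) = (6, 6, 3, 6, 3)

v_7(33/16) = 0 (numerator and denominator both coprime to 7), so x ∈ ℤ_7^×. Compute digits iteratively via a_i = x_i mod 7, x_{i+1} = (x_i − a_i)/7, with x_0 = x:
  x_0 = 33/16;  a_0 = 6;  x_1 = (x_0 − 6)/7 = -9/16
  x_1 = -9/16;  a_1 = 6;  x_2 = (x_1 − 6)/7 = -15/16
  x_2 = -15/16;  a_2 = 3;  x_3 = (x_2 − 3)/7 = -9/16
  x_3 = -9/16;  a_3 = 6;  x_4 = (x_3 − 6)/7 = -15/16
  x_4 = -15/16;  a_4 = 3;  x_5 = (x_4 − 3)/7 = -9/16
Digits: (6, 6, 3, 6, 3).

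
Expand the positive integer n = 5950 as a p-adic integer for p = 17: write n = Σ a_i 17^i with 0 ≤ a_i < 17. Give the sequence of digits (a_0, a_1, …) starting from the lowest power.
(a_0, a_1, …) = (0, 10, 3, 1)

Repeated division by 17 gives the digits low-to-high: 5950 = 10·17^1 + 3·17^2 + 1·17^3. Digit sequence: (0, 10, 3, 1).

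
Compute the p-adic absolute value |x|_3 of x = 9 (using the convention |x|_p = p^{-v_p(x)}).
|9|_3 = 1/9

Step 1 — compute v_3(x) by factoring powers of 3 out of the numerator and denominator: v_3(9) = 2. Step 2 — apply |x|_p = p^{-v_p(x)} = 3^{-2} = 1/9.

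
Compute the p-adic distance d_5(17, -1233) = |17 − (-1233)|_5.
d_5(17, -1233) = 1/625

Step 1 — x − y = 17 − (-1233) = 1250. Step 2 — v_5(1250) = 4 (factor: 1250 = (5^4 · 2); the sign does not affect v_p). Step 3 — |x − y|_5 = 5^{-4} = 1/625.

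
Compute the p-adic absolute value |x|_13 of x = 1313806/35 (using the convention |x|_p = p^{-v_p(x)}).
|1313806/35|_13 = 1/28561

Step 1 — compute v_13(x) by factoring powers of 13 out of the numerator and denominator: v_13(1313806/35) = 4. Step 2 — apply |x|_p = p^{-v_p(x)} = 13^{-4} = 1/28561.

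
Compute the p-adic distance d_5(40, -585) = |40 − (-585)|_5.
d_5(40, -585) = 1/625

Step 1 — x − y = 40 − (-585) = 625. Step 2 — v_5(625) = 4 (factor: 625 = (5^4 · 1); the sign does not affect v_p). Step 3 — |x − y|_5 = 5^{-4} = 1/625.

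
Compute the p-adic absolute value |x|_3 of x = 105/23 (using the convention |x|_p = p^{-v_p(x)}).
|105/23|_3 = 1/3

Step 1 — compute v_3(x) by factoring powers of 3 out of the numerator and denominator: v_3(105/23) = 1. Step 2 — apply |x|_p = p^{-v_p(x)} = 3^{-1} = 1/3.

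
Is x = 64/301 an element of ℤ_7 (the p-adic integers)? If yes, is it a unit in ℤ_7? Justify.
x ∉ ℤ_7 (v_7(x) = -1 < 0)

ℤ_7 = {x ∈ ℚ_7 : v_7(x) ≥ 0} and ℤ_7^× = {x ∈ ℤ_7 : v_7(x) = 0}. Here v_7(64/301) = v_7(num) − v_7(den) = -1; compare against these criteria.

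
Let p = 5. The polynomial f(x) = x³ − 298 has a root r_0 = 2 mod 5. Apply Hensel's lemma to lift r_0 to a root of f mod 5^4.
r_3 = 472 (mod 625)

Hensel: r_{i+1} = r_i − f(r_i)/f′(r_i) mod 5^{i+2}, where f′(x) = 3x². Iterate:
  r_0 = 2 (mod 5)
  r_1 = 22 (mod 25)
  r_2 = 97 (mod 125)
  r_3 = 472 (mod 625)
Final: r = 472 with f(r) ≡ 0 mod 5^4.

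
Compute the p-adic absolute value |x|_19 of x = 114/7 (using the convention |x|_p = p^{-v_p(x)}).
|114/7|_19 = 1/19

Step 1 — compute v_19(x) by factoring powers of 19 out of the numerator and denominator: v_19(114/7) = 1. Step 2 — apply |x|_p = p^{-v_p(x)} = 19^{-1} = 1/19.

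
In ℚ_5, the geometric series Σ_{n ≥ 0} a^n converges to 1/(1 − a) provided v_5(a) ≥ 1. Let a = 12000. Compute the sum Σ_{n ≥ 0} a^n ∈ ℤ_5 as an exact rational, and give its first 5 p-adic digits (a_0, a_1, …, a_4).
Σ a^n = 1/(1 − a) = -1/11999;  first 5 digits = (1, 0, 0, 1, 4)

v_5(a) = 3 ≥ 1, so the series converges in ℤ_5 to 1/(1 − a) = 1/(1 − 12000) = -1/11999. Expand this rational in ℤ_5: compute digits iteratively via d_i = x_i mod 5, x_{i+1} = (x_i − d_i)/5. The first 5 digits are (1, 0, 0, 1, 4).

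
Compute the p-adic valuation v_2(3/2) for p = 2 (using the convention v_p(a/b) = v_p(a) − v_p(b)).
v_2(3/2) = -1

Factor powers of 2 from the numerator and denominator of the reduced fraction: 3 = 2^0 · 3 and 2 = 2^1 · 1. Apply v_p(a/b) = v_p(a) − v_p(b): v_2(3/2) = 0 − 1 = -1.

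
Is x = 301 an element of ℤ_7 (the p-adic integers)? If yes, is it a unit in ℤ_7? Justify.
x ∈ ℤ_7 but not a unit; v_7(x) = 1 > 0

ℤ_7 = {x ∈ ℚ_7 : v_7(x) ≥ 0} and ℤ_7^× = {x ∈ ℤ_7 : v_7(x) = 0}. Here v_7(301) = v_7(num) − v_7(den) = 1; compare against these criteria.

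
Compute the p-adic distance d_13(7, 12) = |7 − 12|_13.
d_13(7, 12) = 1

Step 1 — x − y = 7 − 12 = -5. Step 2 — v_13(-5) = 0 (factor: -5 = −(13^0 · 5); the sign does not affect v_p). Step 3 — |x − y|_13 = 13^{0} = 1.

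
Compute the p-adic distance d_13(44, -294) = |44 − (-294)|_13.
d_13(44, -294) = 1/169

Step 1 — x − y = 44 − (-294) = 338. Step 2 — v_13(338) = 2 (factor: 338 = (13^2 · 2); the sign does not affect v_p). Step 3 — |x − y|_13 = 13^{-2} = 1/169.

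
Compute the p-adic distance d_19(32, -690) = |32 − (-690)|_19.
d_19(32, -690) = 1/361

Step 1 — x − y = 32 − (-690) = 722. Step 2 — v_19(722) = 2 (factor: 722 = (19^2 · 2); the sign does not affect v_p). Step 3 — |x − y|_19 = 19^{-2} = 1/361.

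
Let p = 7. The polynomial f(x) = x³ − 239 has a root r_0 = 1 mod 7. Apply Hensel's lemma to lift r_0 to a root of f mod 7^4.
r_3 = 1828 (mod 2401)

Hensel: r_{i+1} = r_i − f(r_i)/f′(r_i) mod 7^{i+2}, where f′(x) = 3x². Iterate:
  r_0 = 1 (mod 7)
  r_1 = 15 (mod 49)
  r_2 = 113 (mod 343)
  r_3 = 1828 (mod 2401)
Final: r = 1828 with f(r) ≡ 0 mod 7^4.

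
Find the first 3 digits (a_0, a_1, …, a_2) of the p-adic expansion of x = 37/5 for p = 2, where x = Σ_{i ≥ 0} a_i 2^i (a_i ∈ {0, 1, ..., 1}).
(a_0, …, a_2) = (1, 0, 0)

v_2(37/5) = 0 (numerator and denominator both coprime to 2), so x ∈ ℤ_2^×. Compute digits iteratively via a_i = x_i mod 2, x_{i+1} = (x_i − a_i)/2, with x_0 = x:
  x_0 = 37/5;  a_0 = 1;  x_1 = (x_0 − 1)/2 = 16/5
  x_1 = 16/5;  a_1 = 0;  x_2 = (x_1 − 0)/2 = 8/5
  x_2 = 8/5;  a_2 = 0;  x_3 = (x_2 − 0)/2 = 4/5
Digits: (1, 0, 0).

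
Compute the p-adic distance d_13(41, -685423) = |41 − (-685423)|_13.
d_13(41, -685423) = 1/28561

Step 1 — x − y = 41 − (-685423) = 685464. Step 2 — v_13(685464) = 4 (factor: 685464 = (13^4 · 24); the sign does not affect v_p). Step 3 — |x − y|_13 = 13^{-4} = 1/28561.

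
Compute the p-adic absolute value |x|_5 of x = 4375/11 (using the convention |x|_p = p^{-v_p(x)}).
|4375/11|_5 = 1/625

Step 1 — compute v_5(x) by factoring powers of 5 out of the numerator and denominator: v_5(4375/11) = 4. Step 2 — apply |x|_p = p^{-v_p(x)} = 5^{-4} = 1/625.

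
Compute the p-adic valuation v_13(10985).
v_13(10985) = 3

v_13(n) is the largest exponent k such that 13^k divides n. Factor out: 10985 = 13^3 · 5. (Sign doesn't affect v_p.) So v_13(10985) = 3.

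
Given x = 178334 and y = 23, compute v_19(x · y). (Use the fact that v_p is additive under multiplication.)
v_19(4101682) = 3

v_p(x) = 3 (factor: 178334 = 19^3 · 26); v_p(y) = 0 (factor: 23 = 19^0 · 23). Additivity: v_p(xy) = v_p(x) + v_p(y) = 3 + 0 = 3. (Direct check: xy = 4101682 = 19^3 · (598).)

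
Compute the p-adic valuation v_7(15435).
v_7(15435) = 3

v_7(n) is the largest exponent k such that 7^k divides n. Factor out: 15435 = 7^3 · 45. (Sign doesn't affect v_p.) So v_7(15435) = 3.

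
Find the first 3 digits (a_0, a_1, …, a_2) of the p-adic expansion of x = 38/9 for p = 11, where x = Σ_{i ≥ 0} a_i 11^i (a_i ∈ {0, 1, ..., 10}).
(a_0, …, a_2) = (3, 5, 2)

v_11(38/9) = 0 (numerator and denominator both coprime to 11), so x ∈ ℤ_11^×. Compute digits iteratively via a_i = x_i mod 11, x_{i+1} = (x_i − a_i)/11, with x_0 = x:
  x_0 = 38/9;  a_0 = 3;  x_1 = (x_0 − 3)/11 = 1/9
  x_1 = 1/9;  a_1 = 5;  x_2 = (x_1 − 5)/11 = -4/9
  x_2 = -4/9;  a_2 = 2;  x_3 = (x_2 − 2)/11 = -2/9
Digits: (3, 5, 2).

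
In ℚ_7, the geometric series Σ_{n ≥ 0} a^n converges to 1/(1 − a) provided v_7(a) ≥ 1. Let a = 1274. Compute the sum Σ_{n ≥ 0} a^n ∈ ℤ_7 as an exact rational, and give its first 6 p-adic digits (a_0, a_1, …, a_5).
Σ a^n = 1/(1 − a) = -1/1273;  first 6 digits = (1, 0, 5, 3, 4, 5)

v_7(a) = 2 ≥ 1, so the series converges in ℤ_7 to 1/(1 − a) = 1/(1 − 1274) = -1/1273. Expand this rational in ℤ_7: compute digits iteratively via d_i = x_i mod 7, x_{i+1} = (x_i − d_i)/7. The first 6 digits are (1, 0, 5, 3, 4, 5).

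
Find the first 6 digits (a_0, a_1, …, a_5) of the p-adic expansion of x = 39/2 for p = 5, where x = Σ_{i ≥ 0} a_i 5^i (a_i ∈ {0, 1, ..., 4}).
(a_0, …, a_5) = (2, 1, 3, 2, 2, 2)

v_5(39/2) = 0 (numerator and denominator both coprime to 5), so x ∈ ℤ_5^×. Compute digits iteratively via a_i = x_i mod 5, x_{i+1} = (x_i − a_i)/5, with x_0 = x:
  x_0 = 39/2;  a_0 = 2;  x_1 = (x_0 − 2)/5 = 7/2
  x_1 = 7/2;  a_1 = 1;  x_2 = (x_1 − 1)/5 = 1/2
  x_2 = 1/2;  a_2 = 3;  x_3 = (x_2 − 3)/5 = -1/2
  x_3 = -1/2;  a_3 = 2;  x_4 = (x_3 − 2)/5 = -1/2
  x_4 = -1/2;  a_4 = 2;  x_5 = (x_4 − 2)/5 = -1/2
  x_5 = -1/2;  a_5 = 2;  x_6 = (x_5 − 2)/5 = -1/2
Digits: (2, 1, 3, 2, 2, 2).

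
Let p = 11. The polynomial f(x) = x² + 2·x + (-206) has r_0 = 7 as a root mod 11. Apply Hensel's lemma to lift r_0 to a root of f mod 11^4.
r_3 = 12789 (mod 14641)

Hensel: r_{i+1} = r_i − f(r_i)·(f′(r_i))^{-1} mod 11^{i+2}, f′(x) = 2x + 2. Iterate:
  r_0 = 7 (mod 11)
  r_1 = 84 (mod 121)
  r_2 = 810 (mod 1331)
  r_3 = 12789 (mod 14641)
Final: r = 12789 satisfies f(r) ≡ 0 mod 11^4.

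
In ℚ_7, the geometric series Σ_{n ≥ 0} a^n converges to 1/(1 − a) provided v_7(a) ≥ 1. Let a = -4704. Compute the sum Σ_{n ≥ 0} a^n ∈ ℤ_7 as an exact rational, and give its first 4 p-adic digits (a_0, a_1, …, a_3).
Σ a^n = 1/(1 − a) = 1/4705;  first 4 digits = (1, 0, 2, 0)

v_7(a) = 2 ≥ 1, so the series converges in ℤ_7 to 1/(1 − a) = 1/(1 − (-4704)) = 1/4705. Expand this rational in ℤ_7: compute digits iteratively via d_i = x_i mod 7, x_{i+1} = (x_i − d_i)/7. The first 4 digits are (1, 0, 2, 0).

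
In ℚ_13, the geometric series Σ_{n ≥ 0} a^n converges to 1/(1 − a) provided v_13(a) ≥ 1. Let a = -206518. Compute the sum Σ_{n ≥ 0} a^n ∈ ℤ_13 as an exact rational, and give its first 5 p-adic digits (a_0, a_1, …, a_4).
Σ a^n = 1/(1 − a) = 1/206519;  first 5 digits = (1, 0, 0, 10, 5)

v_13(a) = 3 ≥ 1, so the series converges in ℤ_13 to 1/(1 − a) = 1/(1 − (-206518)) = 1/206519. Expand this rational in ℤ_13: compute digits iteratively via d_i = x_i mod 13, x_{i+1} = (x_i − d_i)/13. The first 5 digits are (1, 0, 0, 10, 5).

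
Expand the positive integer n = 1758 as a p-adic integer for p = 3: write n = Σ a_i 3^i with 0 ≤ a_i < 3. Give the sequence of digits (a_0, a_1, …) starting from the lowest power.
(a_0, a_1, …) = (0, 1, 0, 2, 0, 1, 2)

Repeated division by 3 gives the digits low-to-high: 1758 = 1·3^1 + 2·3^3 + 1·3^5 + 2·3^6. Digit sequence: (0, 1, 0, 2, 0, 1, 2).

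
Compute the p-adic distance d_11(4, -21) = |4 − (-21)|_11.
d_11(4, -21) = 1

Step 1 — x − y = 4 − (-21) = 25. Step 2 — v_11(25) = 0 (factor: 25 = (11^0 · 25); the sign does not affect v_p). Step 3 — |x − y|_11 = 11^{0} = 1.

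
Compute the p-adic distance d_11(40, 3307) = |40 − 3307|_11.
d_11(40, 3307) = 1/121

Step 1 — x − y = 40 − 3307 = -3267. Step 2 — v_11(-3267) = 2 (factor: -3267 = −(11^2 · 27); the sign does not affect v_p). Step 3 — |x − y|_11 = 11^{-2} = 1/121.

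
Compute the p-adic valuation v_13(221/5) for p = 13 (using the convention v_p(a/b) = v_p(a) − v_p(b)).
v_13(221/5) = 1

Factor powers of 13 from the numerator and denominator of the reduced fraction: 221 = 13^1 · 17 and 5 = 13^0 · 5. Apply v_p(a/b) = v_p(a) − v_p(b): v_13(221/5) = 1 − 0 = 1.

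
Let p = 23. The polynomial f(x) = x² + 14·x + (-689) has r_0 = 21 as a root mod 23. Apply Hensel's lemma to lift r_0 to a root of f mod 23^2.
r_1 = 228 (mod 529)

Hensel: r_{i+1} = r_i − f(r_i)·(f′(r_i))^{-1} mod 23^{i+2}, f′(x) = 2x + 14. Iterate:
  r_0 = 21 (mod 23)
  r_1 = 228 (mod 529)
Final: r = 228 satisfies f(r) ≡ 0 mod 23^2.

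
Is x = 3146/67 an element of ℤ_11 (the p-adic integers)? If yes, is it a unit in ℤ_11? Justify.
x ∈ ℤ_11 but not a unit; v_11(x) = 2 > 0

ℤ_11 = {x ∈ ℚ_11 : v_11(x) ≥ 0} and ℤ_11^× = {x ∈ ℤ_11 : v_11(x) = 0}. Here v_11(3146/67) = v_11(num) − v_11(den) = 2; compare against these criteria.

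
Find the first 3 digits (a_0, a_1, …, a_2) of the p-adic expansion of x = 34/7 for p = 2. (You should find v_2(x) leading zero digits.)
(a_0, …, a_2) = (0, 1, 1)

v_2(34/7) = 1, so a_0 = ... = a_0 = 0. Factor out: x = 2^1 · u with u = 17/7 a unit in ℤ_2. Expand u iteratively via a_{v+i} = u_i mod 2, u_{i+1} = (u_i − a_{v+i})/2:
  u_0 = 17/7;  a_1 = 1;  u_1 = (u_0 − 1)/2 = 5/7
  u_1 = 5/7;  a_2 = 1;  u_2 = (u_1 − 1)/2 = -1/7
Digits: (0, 1, 1).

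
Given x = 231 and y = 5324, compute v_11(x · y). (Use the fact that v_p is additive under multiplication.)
v_11(1229844) = 4

v_p(x) = 1 (factor: 231 = 11^1 · 21); v_p(y) = 3 (factor: 5324 = 11^3 · 4). Additivity: v_p(xy) = v_p(x) + v_p(y) = 1 + 3 = 4. (Direct check: xy = 1229844 = 11^4 · (84).)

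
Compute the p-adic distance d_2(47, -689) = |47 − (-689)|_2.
d_2(47, -689) = 1/32

Step 1 — x − y = 47 − (-689) = 736. Step 2 — v_2(736) = 5 (factor: 736 = (2^5 · 23); the sign does not affect v_p). Step 3 — |x − y|_2 = 2^{-5} = 1/32.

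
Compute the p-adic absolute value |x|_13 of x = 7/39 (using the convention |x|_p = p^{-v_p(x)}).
|7/39|_13 = 13

Step 1 — compute v_13(x) by factoring powers of 13 out of the numerator and denominator: v_13(7/39) = -1. Step 2 — apply |x|_p = p^{-v_p(x)} = 13^{1} = 13.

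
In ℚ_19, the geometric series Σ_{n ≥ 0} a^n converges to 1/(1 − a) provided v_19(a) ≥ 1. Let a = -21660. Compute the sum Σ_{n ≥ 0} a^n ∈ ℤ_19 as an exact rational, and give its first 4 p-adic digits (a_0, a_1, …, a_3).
Σ a^n = 1/(1 − a) = 1/21661;  first 4 digits = (1, 0, 16, 15)

v_19(a) = 2 ≥ 1, so the series converges in ℤ_19 to 1/(1 − a) = 1/(1 − (-21660)) = 1/21661. Expand this rational in ℤ_19: compute digits iteratively via d_i = x_i mod 19, x_{i+1} = (x_i − d_i)/19. The first 4 digits are (1, 0, 16, 15).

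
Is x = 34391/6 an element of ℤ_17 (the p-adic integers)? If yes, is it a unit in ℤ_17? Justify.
x ∈ ℤ_17 but not a unit; v_17(x) = 3 > 0

ℤ_17 = {x ∈ ℚ_17 : v_17(x) ≥ 0} and ℤ_17^× = {x ∈ ℤ_17 : v_17(x) = 0}. Here v_17(34391/6) = v_17(num) − v_17(den) = 3; compare against these criteria.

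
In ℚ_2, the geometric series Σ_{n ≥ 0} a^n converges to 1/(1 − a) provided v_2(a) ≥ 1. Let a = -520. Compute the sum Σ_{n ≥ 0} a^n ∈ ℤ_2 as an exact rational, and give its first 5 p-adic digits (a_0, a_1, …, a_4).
Σ a^n = 1/(1 − a) = 1/521;  first 5 digits = (1, 0, 0, 1, 1)

v_2(a) = 3 ≥ 1, so the series converges in ℤ_2 to 1/(1 − a) = 1/(1 − (-520)) = 1/521. Expand this rational in ℤ_2: compute digits iteratively via d_i = x_i mod 2, x_{i+1} = (x_i − d_i)/2. The first 5 digits are (1, 0, 0, 1, 1).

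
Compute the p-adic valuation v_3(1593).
v_3(1593) = 3

v_3(n) is the largest exponent k such that 3^k divides n. Factor out: 1593 = 3^3 · 59. (Sign doesn't affect v_p.) So v_3(1593) = 3.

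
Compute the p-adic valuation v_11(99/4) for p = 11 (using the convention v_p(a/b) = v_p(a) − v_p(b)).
v_11(99/4) = 1

Factor powers of 11 from the numerator and denominator of the reduced fraction: 99 = 11^1 · 9 and 4 = 11^0 · 4. Apply v_p(a/b) = v_p(a) − v_p(b): v_11(99/4) = 1 − 0 = 1.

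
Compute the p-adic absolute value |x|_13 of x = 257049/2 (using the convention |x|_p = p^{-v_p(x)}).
|257049/2|_13 = 1/28561

Step 1 — compute v_13(x) by factoring powers of 13 out of the numerator and denominator: v_13(257049/2) = 4. Step 2 — apply |x|_p = p^{-v_p(x)} = 13^{-4} = 1/28561.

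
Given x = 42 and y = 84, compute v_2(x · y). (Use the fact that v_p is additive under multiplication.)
v_2(3528) = 3

v_p(x) = 1 (factor: 42 = 2^1 · 21); v_p(y) = 2 (factor: 84 = 2^2 · 21). Additivity: v_p(xy) = v_p(x) + v_p(y) = 1 + 2 = 3. (Direct check: xy = 3528 = 2^3 · (441).)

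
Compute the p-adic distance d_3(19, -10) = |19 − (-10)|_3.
d_3(19, -10) = 1

Step 1 — x − y = 19 − (-10) = 29. Step 2 — v_3(29) = 0 (factor: 29 = (3^0 · 29); the sign does not affect v_p). Step 3 — |x − y|_3 = 3^{0} = 1.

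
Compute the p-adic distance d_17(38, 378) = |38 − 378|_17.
d_17(38, 378) = 1/17

Step 1 — x − y = 38 − 378 = -340. Step 2 — v_17(-340) = 1 (factor: -340 = −(17^1 · 20); the sign does not affect v_p). Step 3 — |x − y|_17 = 17^{-1} = 1/17.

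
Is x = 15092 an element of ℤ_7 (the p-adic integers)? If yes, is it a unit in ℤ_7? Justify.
x ∈ ℤ_7 but not a unit; v_7(x) = 3 > 0

ℤ_7 = {x ∈ ℚ_7 : v_7(x) ≥ 0} and ℤ_7^× = {x ∈ ℤ_7 : v_7(x) = 0}. Here v_7(15092) = v_7(num) − v_7(den) = 3; compare against these criteria.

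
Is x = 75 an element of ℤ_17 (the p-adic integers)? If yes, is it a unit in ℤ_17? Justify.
x ∈ ℤ_17^× (unit); v_17(x) = 0

ℤ_17 = {x ∈ ℚ_17 : v_17(x) ≥ 0} and ℤ_17^× = {x ∈ ℤ_17 : v_17(x) = 0}. Here v_17(75) = v_17(num) − v_17(den) = 0; compare against these criteria.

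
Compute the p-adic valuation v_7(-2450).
v_7(-2450) = 2

v_7(n) is the largest exponent k such that 7^k divides n. Factor out: -2450 = -7^2 · 50. (Sign doesn't affect v_p.) So v_7(-2450) = 2.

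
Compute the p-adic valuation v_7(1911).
v_7(1911) = 2

v_7(n) is the largest exponent k such that 7^k divides n. Factor out: 1911 = 7^2 · 39. (Sign doesn't affect v_p.) So v_7(1911) = 2.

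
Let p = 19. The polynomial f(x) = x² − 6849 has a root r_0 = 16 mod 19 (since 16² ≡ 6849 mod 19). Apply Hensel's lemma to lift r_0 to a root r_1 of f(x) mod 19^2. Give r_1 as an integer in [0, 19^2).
r_1 = 301 (mod 361)

Hensel's recurrence: r_{i+1} = r_i − f(r_i)·(f′(r_i))^{-1} mod 19^{i+2}, with f′(x) = 2x. Iterate:
  r_0 = 16 (mod 19)
  r_1 = 301 (mod 361)
Final: r_1 = 301, and one checks f(r_1) ≡ 0 mod 19^2.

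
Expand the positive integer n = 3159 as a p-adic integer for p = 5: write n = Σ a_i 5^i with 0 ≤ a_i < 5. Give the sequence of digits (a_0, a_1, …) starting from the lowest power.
(a_0, a_1, …) = (4, 1, 1, 0, 0, 1)

Repeated division by 5 gives the digits low-to-high: 3159 = 4 + 1·5^1 + 1·5^2 + 1·5^5. Digit sequence: (4, 1, 1, 0, 0, 1).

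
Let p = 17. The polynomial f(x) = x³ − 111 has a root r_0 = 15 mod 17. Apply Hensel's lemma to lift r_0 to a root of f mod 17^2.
r_1 = 32 (mod 289)

Hensel: r_{i+1} = r_i − f(r_i)/f′(r_i) mod 17^{i+2}, where f′(x) = 3x². Iterate:
  r_0 = 15 (mod 17)
  r_1 = 32 (mod 289)
Final: r = 32 with f(r) ≡ 0 mod 17^2.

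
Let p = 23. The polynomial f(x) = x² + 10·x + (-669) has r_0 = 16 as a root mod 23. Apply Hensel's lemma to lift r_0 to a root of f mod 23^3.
r_2 = 8020 (mod 12167)

Hensel: r_{i+1} = r_i − f(r_i)·(f′(r_i))^{-1} mod 23^{i+2}, f′(x) = 2x + 10. Iterate:
  r_0 = 16 (mod 23)
  r_1 = 85 (mod 529)
  r_2 = 8020 (mod 12167)
Final: r = 8020 satisfies f(r) ≡ 0 mod 23^3.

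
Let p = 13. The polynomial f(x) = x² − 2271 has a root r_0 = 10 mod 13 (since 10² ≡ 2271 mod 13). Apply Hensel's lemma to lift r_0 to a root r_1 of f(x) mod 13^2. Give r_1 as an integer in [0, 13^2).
r_1 = 127 (mod 169)

Hensel's recurrence: r_{i+1} = r_i − f(r_i)·(f′(r_i))^{-1} mod 13^{i+2}, with f′(x) = 2x. Iterate:
  r_0 = 10 (mod 13)
  r_1 = 127 (mod 169)
Final: r_1 = 127, and one checks f(r_1) ≡ 0 mod 13^2.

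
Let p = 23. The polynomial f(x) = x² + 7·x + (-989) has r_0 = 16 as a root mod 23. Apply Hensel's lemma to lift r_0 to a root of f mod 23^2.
r_1 = 154 (mod 529)

Hensel: r_{i+1} = r_i − f(r_i)·(f′(r_i))^{-1} mod 23^{i+2}, f′(x) = 2x + 7. Iterate:
  r_0 = 16 (mod 23)
  r_1 = 154 (mod 529)
Final: r = 154 satisfies f(r) ≡ 0 mod 23^2.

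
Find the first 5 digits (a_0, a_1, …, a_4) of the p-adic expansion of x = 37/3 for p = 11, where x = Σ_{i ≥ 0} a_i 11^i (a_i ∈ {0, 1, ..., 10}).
(a_0, …, a_4) = (5, 8, 3, 7, 3)

v_11(37/3) = 0 (numerator and denominator both coprime to 11), so x ∈ ℤ_11^×. Compute digits iteratively via a_i = x_i mod 11, x_{i+1} = (x_i − a_i)/11, with x_0 = x:
  x_0 = 37/3;  a_0 = 5;  x_1 = (x_0 − 5)/11 = 2/3
  x_1 = 2/3;  a_1 = 8;  x_2 = (x_1 − 8)/11 = -2/3
  x_2 = -2/3;  a_2 = 3;  x_3 = (x_2 − 3)/11 = -1/3
  x_3 = -1/3;  a_3 = 7;  x_4 = (x_3 − 7)/11 = -2/3
  x_4 = -2/3;  a_4 = 3;  x_5 = (x_4 − 3)/11 = -1/3
Digits: (5, 8, 3, 7, 3).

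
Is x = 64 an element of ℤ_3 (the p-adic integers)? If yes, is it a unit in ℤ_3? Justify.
x ∈ ℤ_3^× (unit); v_3(x) = 0

ℤ_3 = {x ∈ ℚ_3 : v_3(x) ≥ 0} and ℤ_3^× = {x ∈ ℤ_3 : v_3(x) = 0}. Here v_3(64) = v_3(num) − v_3(den) = 0; compare against these criteria.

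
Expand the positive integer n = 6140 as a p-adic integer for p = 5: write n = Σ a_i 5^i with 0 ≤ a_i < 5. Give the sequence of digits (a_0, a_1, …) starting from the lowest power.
(a_0, a_1, …) = (0, 3, 0, 4, 4, 1)

Repeated division by 5 gives the digits low-to-high: 6140 = 3·5^1 + 4·5^3 + 4·5^4 + 1·5^5. Digit sequence: (0, 3, 0, 4, 4, 1).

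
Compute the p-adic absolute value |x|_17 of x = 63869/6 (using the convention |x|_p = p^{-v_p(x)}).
|63869/6|_17 = 1/4913

Step 1 — compute v_17(x) by factoring powers of 17 out of the numerator and denominator: v_17(63869/6) = 3. Step 2 — apply |x|_p = p^{-v_p(x)} = 17^{-3} = 1/4913.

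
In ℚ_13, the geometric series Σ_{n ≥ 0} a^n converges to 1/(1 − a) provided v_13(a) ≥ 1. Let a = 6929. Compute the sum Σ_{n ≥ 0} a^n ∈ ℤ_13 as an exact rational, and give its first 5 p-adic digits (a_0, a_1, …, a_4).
Σ a^n = 1/(1 − a) = -1/6928;  first 5 digits = (1, 0, 2, 3, 4)

v_13(a) = 2 ≥ 1, so the series converges in ℤ_13 to 1/(1 − a) = 1/(1 − 6929) = -1/6928. Expand this rational in ℤ_13: compute digits iteratively via d_i = x_i mod 13, x_{i+1} = (x_i − d_i)/13. The first 5 digits are (1, 0, 2, 3, 4).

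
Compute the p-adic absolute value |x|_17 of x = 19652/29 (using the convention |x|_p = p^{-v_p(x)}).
|19652/29|_17 = 1/4913

Step 1 — compute v_17(x) by factoring powers of 17 out of the numerator and denominator: v_17(19652/29) = 3. Step 2 — apply |x|_p = p^{-v_p(x)} = 17^{-3} = 1/4913.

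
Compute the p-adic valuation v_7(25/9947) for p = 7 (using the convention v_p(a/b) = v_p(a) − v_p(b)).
v_7(25/9947) = -3

Factor powers of 7 from the numerator and denominator of the reduced fraction: 25 = 7^0 · 25 and 9947 = 7^3 · 29. Apply v_p(a/b) = v_p(a) − v_p(b): v_7(25/9947) = 0 − 3 = -3.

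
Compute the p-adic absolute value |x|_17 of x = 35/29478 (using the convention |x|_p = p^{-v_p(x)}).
|35/29478|_17 = 4913

Step 1 — compute v_17(x) by factoring powers of 17 out of the numerator and denominator: v_17(35/29478) = -3. Step 2 — apply |x|_p = p^{-v_p(x)} = 17^{3} = 4913.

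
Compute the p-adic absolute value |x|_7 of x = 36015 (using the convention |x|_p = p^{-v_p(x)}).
|36015|_7 = 1/2401

Step 1 — compute v_7(x) by factoring powers of 7 out of the numerator and denominator: v_7(36015) = 4. Step 2 — apply |x|_p = p^{-v_p(x)} = 7^{-4} = 1/2401.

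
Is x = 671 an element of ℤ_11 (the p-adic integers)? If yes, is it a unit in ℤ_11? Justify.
x ∈ ℤ_11 but not a unit; v_11(x) = 1 > 0

ℤ_11 = {x ∈ ℚ_11 : v_11(x) ≥ 0} and ℤ_11^× = {x ∈ ℤ_11 : v_11(x) = 0}. Here v_11(671) = v_11(num) − v_11(den) = 1; compare against these criteria.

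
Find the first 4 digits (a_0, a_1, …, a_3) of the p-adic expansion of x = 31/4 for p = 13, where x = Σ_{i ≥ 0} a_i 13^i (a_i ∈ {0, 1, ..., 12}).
(a_0, …, a_3) = (11, 3, 3, 3)

v_13(31/4) = 0 (numerator and denominator both coprime to 13), so x ∈ ℤ_13^×. Compute digits iteratively via a_i = x_i mod 13, x_{i+1} = (x_i − a_i)/13, with x_0 = x:
  x_0 = 31/4;  a_0 = 11;  x_1 = (x_0 − 11)/13 = -1/4
  x_1 = -1/4;  a_1 = 3;  x_2 = (x_1 − 3)/13 = -1/4
  x_2 = -1/4;  a_2 = 3;  x_3 = (x_2 − 3)/13 = -1/4
  x_3 = -1/4;  a_3 = 3;  x_4 = (x_3 − 3)/13 = -1/4
Digits: (11, 3, 3, 3).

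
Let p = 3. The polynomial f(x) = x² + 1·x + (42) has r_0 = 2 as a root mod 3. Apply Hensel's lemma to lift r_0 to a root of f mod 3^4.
r_3 = 50 (mod 81)

Hensel: r_{i+1} = r_i − f(r_i)·(f′(r_i))^{-1} mod 3^{i+2}, f′(x) = 2x + 1. Iterate:
  r_0 = 2 (mod 3)
  r_1 = 5 (mod 9)
  r_2 = 23 (mod 27)
  r_3 = 50 (mod 81)
Final: r = 50 satisfies f(r) ≡ 0 mod 3^4.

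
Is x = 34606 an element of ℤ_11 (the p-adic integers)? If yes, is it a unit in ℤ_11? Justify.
x ∈ ℤ_11 but not a unit; v_11(x) = 3 > 0

ℤ_11 = {x ∈ ℚ_11 : v_11(x) ≥ 0} and ℤ_11^× = {x ∈ ℤ_11 : v_11(x) = 0}. Here v_11(34606) = v_11(num) − v_11(den) = 3; compare against these criteria.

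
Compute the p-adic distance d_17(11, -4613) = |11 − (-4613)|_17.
d_17(11, -4613) = 1/289

Step 1 — x − y = 11 − (-4613) = 4624. Step 2 — v_17(4624) = 2 (factor: 4624 = (17^2 · 16); the sign does not affect v_p). Step 3 — |x − y|_17 = 17^{-2} = 1/289.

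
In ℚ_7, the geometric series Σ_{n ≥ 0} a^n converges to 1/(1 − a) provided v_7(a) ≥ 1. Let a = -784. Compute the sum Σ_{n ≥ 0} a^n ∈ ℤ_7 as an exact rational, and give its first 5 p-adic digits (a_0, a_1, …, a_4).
Σ a^n = 1/(1 − a) = 1/785;  first 5 digits = (1, 0, 5, 4, 3)

v_7(a) = 2 ≥ 1, so the series converges in ℤ_7 to 1/(1 − a) = 1/(1 − (-784)) = 1/785. Expand this rational in ℤ_7: compute digits iteratively via d_i = x_i mod 7, x_{i+1} = (x_i − d_i)/7. The first 5 digits are (1, 0, 5, 4, 3).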